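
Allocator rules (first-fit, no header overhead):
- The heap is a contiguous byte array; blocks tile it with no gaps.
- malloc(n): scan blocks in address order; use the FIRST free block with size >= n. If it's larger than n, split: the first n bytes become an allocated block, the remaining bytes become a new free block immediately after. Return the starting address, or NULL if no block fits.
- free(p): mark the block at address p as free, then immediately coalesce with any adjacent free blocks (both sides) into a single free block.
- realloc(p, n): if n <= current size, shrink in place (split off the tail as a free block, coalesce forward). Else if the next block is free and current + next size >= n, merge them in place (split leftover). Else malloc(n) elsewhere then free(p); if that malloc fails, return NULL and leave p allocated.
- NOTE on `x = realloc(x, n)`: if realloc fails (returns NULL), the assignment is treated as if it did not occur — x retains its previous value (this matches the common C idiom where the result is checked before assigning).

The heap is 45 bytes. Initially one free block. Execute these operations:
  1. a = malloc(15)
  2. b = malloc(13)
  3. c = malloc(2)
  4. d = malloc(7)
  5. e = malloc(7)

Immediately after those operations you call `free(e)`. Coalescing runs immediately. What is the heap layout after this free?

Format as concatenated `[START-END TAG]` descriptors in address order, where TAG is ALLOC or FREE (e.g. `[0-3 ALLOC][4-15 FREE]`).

Op 1: a = malloc(15) -> a = 0; heap: [0-14 ALLOC][15-44 FREE]
Op 2: b = malloc(13) -> b = 15; heap: [0-14 ALLOC][15-27 ALLOC][28-44 FREE]
Op 3: c = malloc(2) -> c = 28; heap: [0-14 ALLOC][15-27 ALLOC][28-29 ALLOC][30-44 FREE]
Op 4: d = malloc(7) -> d = 30; heap: [0-14 ALLOC][15-27 ALLOC][28-29 ALLOC][30-36 ALLOC][37-44 FREE]
Op 5: e = malloc(7) -> e = 37; heap: [0-14 ALLOC][15-27 ALLOC][28-29 ALLOC][30-36 ALLOC][37-43 ALLOC][44-44 FREE]
free(e): e = 37 -> block [37-43 ALLOC]; mark free, coalesce with adjacent free neighbors -> [0-14 ALLOC][15-27 ALLOC][28-29 ALLOC][30-36 ALLOC][37-44 FREE]

Answer: [0-14 ALLOC][15-27 ALLOC][28-29 ALLOC][30-36 ALLOC][37-44 FREE]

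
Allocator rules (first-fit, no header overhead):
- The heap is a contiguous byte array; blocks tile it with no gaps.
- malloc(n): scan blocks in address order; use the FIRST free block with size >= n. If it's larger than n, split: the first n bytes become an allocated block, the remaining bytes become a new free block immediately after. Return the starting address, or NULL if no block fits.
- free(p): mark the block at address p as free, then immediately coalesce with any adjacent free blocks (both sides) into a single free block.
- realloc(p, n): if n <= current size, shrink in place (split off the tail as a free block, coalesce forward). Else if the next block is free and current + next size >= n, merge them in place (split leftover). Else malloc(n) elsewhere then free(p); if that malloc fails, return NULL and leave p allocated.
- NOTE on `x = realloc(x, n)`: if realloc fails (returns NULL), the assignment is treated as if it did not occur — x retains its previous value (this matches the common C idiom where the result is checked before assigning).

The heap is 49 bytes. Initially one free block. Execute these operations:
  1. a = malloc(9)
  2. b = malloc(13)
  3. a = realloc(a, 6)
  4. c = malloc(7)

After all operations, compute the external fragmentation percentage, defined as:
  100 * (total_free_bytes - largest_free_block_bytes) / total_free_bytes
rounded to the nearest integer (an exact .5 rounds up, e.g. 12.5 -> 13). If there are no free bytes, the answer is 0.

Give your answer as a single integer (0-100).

Answer: 13

Derivation:
Op 1: a = malloc(9) -> a = 0; heap: [0-8 ALLOC][9-48 FREE]
Op 2: b = malloc(13) -> b = 9; heap: [0-8 ALLOC][9-21 ALLOC][22-48 FREE]
Op 3: a = realloc(a, 6) -> a = 0; heap: [0-5 ALLOC][6-8 FREE][9-21 ALLOC][22-48 FREE]
Op 4: c = malloc(7) -> c = 22; heap: [0-5 ALLOC][6-8 FREE][9-21 ALLOC][22-28 ALLOC][29-48 FREE]
Free blocks: [3 20] total_free=23 largest=20 -> 100*(23-20)/23 = 300/23 ≈ 13.043 -> rounds to 13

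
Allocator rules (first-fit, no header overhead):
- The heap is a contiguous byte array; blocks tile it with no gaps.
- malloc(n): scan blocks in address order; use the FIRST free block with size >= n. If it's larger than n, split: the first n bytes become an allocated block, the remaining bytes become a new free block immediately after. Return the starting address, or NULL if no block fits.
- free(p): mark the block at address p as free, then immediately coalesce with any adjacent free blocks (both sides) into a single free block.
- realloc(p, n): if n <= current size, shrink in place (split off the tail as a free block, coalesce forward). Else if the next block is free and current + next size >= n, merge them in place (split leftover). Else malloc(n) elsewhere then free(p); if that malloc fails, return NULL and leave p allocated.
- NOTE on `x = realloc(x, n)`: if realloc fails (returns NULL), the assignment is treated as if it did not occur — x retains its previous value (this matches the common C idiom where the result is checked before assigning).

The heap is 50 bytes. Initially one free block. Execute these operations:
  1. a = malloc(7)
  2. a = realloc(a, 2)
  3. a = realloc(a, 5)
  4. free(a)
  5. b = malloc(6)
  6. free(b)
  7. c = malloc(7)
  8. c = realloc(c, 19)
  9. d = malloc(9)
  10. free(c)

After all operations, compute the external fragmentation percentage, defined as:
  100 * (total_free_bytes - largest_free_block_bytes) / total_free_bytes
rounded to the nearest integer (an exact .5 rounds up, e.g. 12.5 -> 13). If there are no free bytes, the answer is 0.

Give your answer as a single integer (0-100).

Answer: 46

Derivation:
Op 1: a = malloc(7) -> a = 0; heap: [0-6 ALLOC][7-49 FREE]
Op 2: a = realloc(a, 2) -> a = 0; heap: [0-1 ALLOC][2-49 FREE]
Op 3: a = realloc(a, 5) -> a = 0; heap: [0-4 ALLOC][5-49 FREE]
Op 4: free(a) -> (freed a); heap: [0-49 FREE]
Op 5: b = malloc(6) -> b = 0; heap: [0-5 ALLOC][6-49 FREE]
Op 6: free(b) -> (freed b); heap: [0-49 FREE]
Op 7: c = malloc(7) -> c = 0; heap: [0-6 ALLOC][7-49 FREE]
Op 8: c = realloc(c, 19) -> c = 0; heap: [0-18 ALLOC][19-49 FREE]
Op 9: d = malloc(9) -> d = 19; heap: [0-18 ALLOC][19-27 ALLOC][28-49 FREE]
Op 10: free(c) -> (freed c); heap: [0-18 FREE][19-27 ALLOC][28-49 FREE]
Free blocks: [19 22] total_free=41 largest=22 -> 100*(41-22)/41 = 1900/41 ≈ 46.341 -> rounds to 46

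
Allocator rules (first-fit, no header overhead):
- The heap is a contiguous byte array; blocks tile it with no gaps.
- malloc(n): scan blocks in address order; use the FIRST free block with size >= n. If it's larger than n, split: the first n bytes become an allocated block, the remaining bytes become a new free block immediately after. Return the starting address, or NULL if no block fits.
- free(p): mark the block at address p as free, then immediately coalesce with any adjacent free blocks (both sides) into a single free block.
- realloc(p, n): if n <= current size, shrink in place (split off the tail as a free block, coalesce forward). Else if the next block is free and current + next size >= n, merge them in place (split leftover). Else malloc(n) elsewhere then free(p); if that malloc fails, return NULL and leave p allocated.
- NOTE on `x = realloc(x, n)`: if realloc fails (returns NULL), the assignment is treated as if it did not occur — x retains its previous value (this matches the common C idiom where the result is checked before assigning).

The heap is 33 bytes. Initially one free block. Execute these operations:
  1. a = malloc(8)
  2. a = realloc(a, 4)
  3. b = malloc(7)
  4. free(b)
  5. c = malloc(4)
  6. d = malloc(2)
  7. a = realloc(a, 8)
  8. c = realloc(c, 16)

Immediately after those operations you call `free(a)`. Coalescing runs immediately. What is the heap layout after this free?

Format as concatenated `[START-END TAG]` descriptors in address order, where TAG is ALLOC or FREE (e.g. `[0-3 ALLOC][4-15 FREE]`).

Op 1: a = malloc(8) -> a = 0; heap: [0-7 ALLOC][8-32 FREE]
Op 2: a = realloc(a, 4) -> a = 0; heap: [0-3 ALLOC][4-32 FREE]
Op 3: b = malloc(7) -> b = 4; heap: [0-3 ALLOC][4-10 ALLOC][11-32 FREE]
Op 4: free(b) -> (freed b); heap: [0-3 ALLOC][4-32 FREE]
Op 5: c = malloc(4) -> c = 4; heap: [0-3 ALLOC][4-7 ALLOC][8-32 FREE]
Op 6: d = malloc(2) -> d = 8; heap: [0-3 ALLOC][4-7 ALLOC][8-9 ALLOC][10-32 FREE]
Op 7: a = realloc(a, 8) -> a = 10; heap: [0-3 FREE][4-7 ALLOC][8-9 ALLOC][10-17 ALLOC][18-32 FREE]
Op 8: c = realloc(c, 16) -> NULL (c unchanged); heap: [0-3 FREE][4-7 ALLOC][8-9 ALLOC][10-17 ALLOC][18-32 FREE]
free(a): a = 10 -> block [10-17 ALLOC]; mark free, coalesce with adjacent free neighbors -> [0-3 FREE][4-7 ALLOC][8-9 ALLOC][10-32 FREE]

Answer: [0-3 FREE][4-7 ALLOC][8-9 ALLOC][10-32 FREE]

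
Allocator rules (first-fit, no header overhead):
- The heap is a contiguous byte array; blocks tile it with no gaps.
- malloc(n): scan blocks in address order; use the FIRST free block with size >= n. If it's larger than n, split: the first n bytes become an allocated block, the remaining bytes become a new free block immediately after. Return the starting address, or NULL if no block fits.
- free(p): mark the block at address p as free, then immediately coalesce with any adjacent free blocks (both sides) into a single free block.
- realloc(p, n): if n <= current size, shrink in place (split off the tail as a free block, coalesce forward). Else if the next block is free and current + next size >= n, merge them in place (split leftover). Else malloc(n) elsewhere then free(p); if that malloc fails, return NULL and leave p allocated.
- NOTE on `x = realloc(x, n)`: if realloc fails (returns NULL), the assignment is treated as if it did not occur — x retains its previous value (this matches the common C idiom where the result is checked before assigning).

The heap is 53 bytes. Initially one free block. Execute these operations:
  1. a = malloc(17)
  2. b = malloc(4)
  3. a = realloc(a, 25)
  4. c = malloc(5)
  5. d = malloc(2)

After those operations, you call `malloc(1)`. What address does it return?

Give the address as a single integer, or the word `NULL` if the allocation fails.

Op 1: a = malloc(17) -> a = 0; heap: [0-16 ALLOC][17-52 FREE]
Op 2: b = malloc(4) -> b = 17; heap: [0-16 ALLOC][17-20 ALLOC][21-52 FREE]
Op 3: a = realloc(a, 25) -> a = 21; heap: [0-16 FREE][17-20 ALLOC][21-45 ALLOC][46-52 FREE]
Op 4: c = malloc(5) -> c = 0; heap: [0-4 ALLOC][5-16 FREE][17-20 ALLOC][21-45 ALLOC][46-52 FREE]
Op 5: d = malloc(2) -> d = 5; heap: [0-4 ALLOC][5-6 ALLOC][7-16 FREE][17-20 ALLOC][21-45 ALLOC][46-52 FREE]
malloc(1): first-fit scan over [0-4 ALLOC][5-6 ALLOC][7-16 FREE][17-20 ALLOC][21-45 ALLOC][46-52 FREE] -> 7

Answer: 7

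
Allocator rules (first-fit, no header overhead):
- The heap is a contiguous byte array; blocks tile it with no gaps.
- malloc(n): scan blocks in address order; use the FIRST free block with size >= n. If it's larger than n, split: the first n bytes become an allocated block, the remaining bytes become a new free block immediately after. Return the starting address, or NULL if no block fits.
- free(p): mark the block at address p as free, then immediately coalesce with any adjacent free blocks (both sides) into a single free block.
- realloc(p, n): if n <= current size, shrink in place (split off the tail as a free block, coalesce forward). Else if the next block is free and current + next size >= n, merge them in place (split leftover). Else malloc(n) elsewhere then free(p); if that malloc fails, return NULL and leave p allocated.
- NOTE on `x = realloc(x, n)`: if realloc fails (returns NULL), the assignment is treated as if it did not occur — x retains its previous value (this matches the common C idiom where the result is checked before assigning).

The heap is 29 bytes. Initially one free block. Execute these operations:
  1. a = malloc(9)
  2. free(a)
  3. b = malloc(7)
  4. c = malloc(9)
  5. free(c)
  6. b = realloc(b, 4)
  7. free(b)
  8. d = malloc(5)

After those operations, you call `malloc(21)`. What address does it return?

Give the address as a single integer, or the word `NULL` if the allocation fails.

Answer: 5

Derivation:
Op 1: a = malloc(9) -> a = 0; heap: [0-8 ALLOC][9-28 FREE]
Op 2: free(a) -> (freed a); heap: [0-28 FREE]
Op 3: b = malloc(7) -> b = 0; heap: [0-6 ALLOC][7-28 FREE]
Op 4: c = malloc(9) -> c = 7; heap: [0-6 ALLOC][7-15 ALLOC][16-28 FREE]
Op 5: free(c) -> (freed c); heap: [0-6 ALLOC][7-28 FREE]
Op 6: b = realloc(b, 4) -> b = 0; heap: [0-3 ALLOC][4-28 FREE]
Op 7: free(b) -> (freed b); heap: [0-28 FREE]
Op 8: d = malloc(5) -> d = 0; heap: [0-4 ALLOC][5-28 FREE]
malloc(21): first-fit scan over [0-4 ALLOC][5-28 FREE] -> 5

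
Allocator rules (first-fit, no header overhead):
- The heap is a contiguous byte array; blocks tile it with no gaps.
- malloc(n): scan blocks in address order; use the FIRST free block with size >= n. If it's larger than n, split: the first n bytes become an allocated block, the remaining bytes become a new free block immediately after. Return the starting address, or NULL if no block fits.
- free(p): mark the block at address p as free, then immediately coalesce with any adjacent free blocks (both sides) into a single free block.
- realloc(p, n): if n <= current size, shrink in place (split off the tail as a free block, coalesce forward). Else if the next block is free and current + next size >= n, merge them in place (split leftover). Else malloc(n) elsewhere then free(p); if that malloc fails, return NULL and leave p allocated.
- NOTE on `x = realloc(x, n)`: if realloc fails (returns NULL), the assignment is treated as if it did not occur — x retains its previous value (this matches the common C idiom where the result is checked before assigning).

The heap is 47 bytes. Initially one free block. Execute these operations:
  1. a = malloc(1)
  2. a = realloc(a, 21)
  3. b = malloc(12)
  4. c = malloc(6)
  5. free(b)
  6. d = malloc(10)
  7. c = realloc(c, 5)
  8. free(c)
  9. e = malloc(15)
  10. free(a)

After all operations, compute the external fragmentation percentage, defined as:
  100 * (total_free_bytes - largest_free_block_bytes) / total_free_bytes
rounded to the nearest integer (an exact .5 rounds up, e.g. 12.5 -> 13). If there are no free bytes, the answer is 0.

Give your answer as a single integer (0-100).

Answer: 5

Derivation:
Op 1: a = malloc(1) -> a = 0; heap: [0-0 ALLOC][1-46 FREE]
Op 2: a = realloc(a, 21) -> a = 0; heap: [0-20 ALLOC][21-46 FREE]
Op 3: b = malloc(12) -> b = 21; heap: [0-20 ALLOC][21-32 ALLOC][33-46 FREE]
Op 4: c = malloc(6) -> c = 33; heap: [0-20 ALLOC][21-32 ALLOC][33-38 ALLOC][39-46 FREE]
Op 5: free(b) -> (freed b); heap: [0-20 ALLOC][21-32 FREE][33-38 ALLOC][39-46 FREE]
Op 6: d = malloc(10) -> d = 21; heap: [0-20 ALLOC][21-30 ALLOC][31-32 FREE][33-38 ALLOC][39-46 FREE]
Op 7: c = realloc(c, 5) -> c = 33; heap: [0-20 ALLOC][21-30 ALLOC][31-32 FREE][33-37 ALLOC][38-46 FREE]
Op 8: free(c) -> (freed c); heap: [0-20 ALLOC][21-30 ALLOC][31-46 FREE]
Op 9: e = malloc(15) -> e = 31; heap: [0-20 ALLOC][21-30 ALLOC][31-45 ALLOC][46-46 FREE]
Op 10: free(a) -> (freed a); heap: [0-20 FREE][21-30 ALLOC][31-45 ALLOC][46-46 FREE]
Free blocks: [21 1] total_free=22 largest=21 -> 100*(22-21)/22 = 100/22 ≈ 4.545 -> rounds to 5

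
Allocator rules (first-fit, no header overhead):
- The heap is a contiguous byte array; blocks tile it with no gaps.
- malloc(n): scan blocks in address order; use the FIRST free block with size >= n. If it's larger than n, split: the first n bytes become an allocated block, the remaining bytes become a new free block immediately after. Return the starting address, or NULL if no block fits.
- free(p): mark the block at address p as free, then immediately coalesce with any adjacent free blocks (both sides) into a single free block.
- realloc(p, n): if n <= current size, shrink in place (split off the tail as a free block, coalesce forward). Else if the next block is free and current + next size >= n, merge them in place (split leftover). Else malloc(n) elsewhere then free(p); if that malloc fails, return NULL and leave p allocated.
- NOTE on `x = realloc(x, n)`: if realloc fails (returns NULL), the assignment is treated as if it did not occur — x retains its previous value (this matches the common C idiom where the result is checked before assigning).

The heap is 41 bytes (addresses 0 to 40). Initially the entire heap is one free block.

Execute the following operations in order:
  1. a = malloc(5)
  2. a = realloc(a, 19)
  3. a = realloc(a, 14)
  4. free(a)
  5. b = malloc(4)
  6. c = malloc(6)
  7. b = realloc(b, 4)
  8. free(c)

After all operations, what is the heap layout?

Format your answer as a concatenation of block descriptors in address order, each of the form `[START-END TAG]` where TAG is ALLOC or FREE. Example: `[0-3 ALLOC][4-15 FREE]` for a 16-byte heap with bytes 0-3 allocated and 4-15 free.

Op 1: a = malloc(5) -> a = 0; heap: [0-4 ALLOC][5-40 FREE]
Op 2: a = realloc(a, 19) -> a = 0; heap: [0-18 ALLOC][19-40 FREE]
Op 3: a = realloc(a, 14) -> a = 0; heap: [0-13 ALLOC][14-40 FREE]
Op 4: free(a) -> (freed a); heap: [0-40 FREE]
Op 5: b = malloc(4) -> b = 0; heap: [0-3 ALLOC][4-40 FREE]
Op 6: c = malloc(6) -> c = 4; heap: [0-3 ALLOC][4-9 ALLOC][10-40 FREE]
Op 7: b = realloc(b, 4) -> b = 0; heap: [0-3 ALLOC][4-9 ALLOC][10-40 FREE]
Op 8: free(c) -> (freed c); heap: [0-3 ALLOC][4-40 FREE]

Answer: [0-3 ALLOC][4-40 FREE]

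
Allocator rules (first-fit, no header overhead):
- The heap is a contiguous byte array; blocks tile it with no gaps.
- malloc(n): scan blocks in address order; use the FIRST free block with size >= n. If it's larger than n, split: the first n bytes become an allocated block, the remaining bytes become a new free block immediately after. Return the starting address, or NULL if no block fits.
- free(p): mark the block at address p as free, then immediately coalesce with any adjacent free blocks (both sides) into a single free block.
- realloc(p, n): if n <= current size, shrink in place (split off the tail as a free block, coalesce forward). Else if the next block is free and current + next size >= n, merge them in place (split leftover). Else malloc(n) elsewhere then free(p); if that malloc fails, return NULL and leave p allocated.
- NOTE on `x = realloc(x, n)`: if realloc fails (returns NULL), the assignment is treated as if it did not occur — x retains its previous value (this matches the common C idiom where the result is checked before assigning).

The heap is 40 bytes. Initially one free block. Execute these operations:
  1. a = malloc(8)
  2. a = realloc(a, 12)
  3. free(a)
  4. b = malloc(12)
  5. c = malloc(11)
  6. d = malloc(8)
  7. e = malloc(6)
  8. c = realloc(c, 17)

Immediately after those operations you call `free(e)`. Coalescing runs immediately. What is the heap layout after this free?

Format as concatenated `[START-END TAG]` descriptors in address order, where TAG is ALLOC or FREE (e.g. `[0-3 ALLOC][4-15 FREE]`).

Answer: [0-11 ALLOC][12-22 ALLOC][23-30 ALLOC][31-39 FREE]

Derivation:
Op 1: a = malloc(8) -> a = 0; heap: [0-7 ALLOC][8-39 FREE]
Op 2: a = realloc(a, 12) -> a = 0; heap: [0-11 ALLOC][12-39 FREE]
Op 3: free(a) -> (freed a); heap: [0-39 FREE]
Op 4: b = malloc(12) -> b = 0; heap: [0-11 ALLOC][12-39 FREE]
Op 5: c = malloc(11) -> c = 12; heap: [0-11 ALLOC][12-22 ALLOC][23-39 FREE]
Op 6: d = malloc(8) -> d = 23; heap: [0-11 ALLOC][12-22 ALLOC][23-30 ALLOC][31-39 FREE]
Op 7: e = malloc(6) -> e = 31; heap: [0-11 ALLOC][12-22 ALLOC][23-30 ALLOC][31-36 ALLOC][37-39 FREE]
Op 8: c = realloc(c, 17) -> NULL (c unchanged); heap: [0-11 ALLOC][12-22 ALLOC][23-30 ALLOC][31-36 ALLOC][37-39 FREE]
free(e): e = 31 -> block [31-36 ALLOC]; mark free, coalesce with adjacent free neighbors -> [0-11 ALLOC][12-22 ALLOC][23-30 ALLOC][31-39 FREE]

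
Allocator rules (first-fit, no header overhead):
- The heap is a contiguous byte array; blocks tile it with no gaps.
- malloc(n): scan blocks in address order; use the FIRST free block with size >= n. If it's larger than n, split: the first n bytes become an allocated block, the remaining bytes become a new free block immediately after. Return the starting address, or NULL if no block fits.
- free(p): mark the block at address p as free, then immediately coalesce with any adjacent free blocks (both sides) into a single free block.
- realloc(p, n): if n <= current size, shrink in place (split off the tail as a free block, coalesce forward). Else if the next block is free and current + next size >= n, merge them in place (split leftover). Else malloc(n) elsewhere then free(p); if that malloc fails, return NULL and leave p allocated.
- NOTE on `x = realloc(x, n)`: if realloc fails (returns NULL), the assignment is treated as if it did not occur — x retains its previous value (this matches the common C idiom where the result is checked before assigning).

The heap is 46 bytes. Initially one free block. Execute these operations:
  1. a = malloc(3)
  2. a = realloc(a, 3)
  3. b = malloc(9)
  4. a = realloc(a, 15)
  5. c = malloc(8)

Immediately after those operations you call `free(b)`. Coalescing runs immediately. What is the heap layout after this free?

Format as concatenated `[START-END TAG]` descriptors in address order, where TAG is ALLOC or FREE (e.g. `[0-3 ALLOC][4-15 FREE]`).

Op 1: a = malloc(3) -> a = 0; heap: [0-2 ALLOC][3-45 FREE]
Op 2: a = realloc(a, 3) -> a = 0; heap: [0-2 ALLOC][3-45 FREE]
Op 3: b = malloc(9) -> b = 3; heap: [0-2 ALLOC][3-11 ALLOC][12-45 FREE]
Op 4: a = realloc(a, 15) -> a = 12; heap: [0-2 FREE][3-11 ALLOC][12-26 ALLOC][27-45 FREE]
Op 5: c = malloc(8) -> c = 27; heap: [0-2 FREE][3-11 ALLOC][12-26 ALLOC][27-34 ALLOC][35-45 FREE]
free(b): b = 3 -> block [3-11 ALLOC]; mark free, coalesce with adjacent free neighbors -> [0-11 FREE][12-26 ALLOC][27-34 ALLOC][35-45 FREE]

Answer: [0-11 FREE][12-26 ALLOC][27-34 ALLOC][35-45 FREE]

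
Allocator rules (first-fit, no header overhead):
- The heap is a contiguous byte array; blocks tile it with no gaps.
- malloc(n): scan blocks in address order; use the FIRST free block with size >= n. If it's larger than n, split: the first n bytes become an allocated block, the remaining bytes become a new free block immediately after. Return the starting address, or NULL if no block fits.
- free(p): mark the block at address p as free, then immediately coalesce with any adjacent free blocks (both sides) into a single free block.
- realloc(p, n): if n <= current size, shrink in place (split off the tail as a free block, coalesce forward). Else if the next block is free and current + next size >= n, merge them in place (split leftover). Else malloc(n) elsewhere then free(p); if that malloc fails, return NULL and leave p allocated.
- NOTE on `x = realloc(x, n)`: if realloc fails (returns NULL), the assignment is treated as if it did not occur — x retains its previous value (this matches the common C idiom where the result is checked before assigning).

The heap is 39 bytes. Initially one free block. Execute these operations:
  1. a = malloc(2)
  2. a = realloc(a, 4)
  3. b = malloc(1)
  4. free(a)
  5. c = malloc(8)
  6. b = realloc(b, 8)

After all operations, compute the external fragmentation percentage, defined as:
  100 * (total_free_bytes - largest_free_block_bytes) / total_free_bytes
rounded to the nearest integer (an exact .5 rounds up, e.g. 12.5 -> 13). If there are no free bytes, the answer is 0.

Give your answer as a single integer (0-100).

Answer: 22

Derivation:
Op 1: a = malloc(2) -> a = 0; heap: [0-1 ALLOC][2-38 FREE]
Op 2: a = realloc(a, 4) -> a = 0; heap: [0-3 ALLOC][4-38 FREE]
Op 3: b = malloc(1) -> b = 4; heap: [0-3 ALLOC][4-4 ALLOC][5-38 FREE]
Op 4: free(a) -> (freed a); heap: [0-3 FREE][4-4 ALLOC][5-38 FREE]
Op 5: c = malloc(8) -> c = 5; heap: [0-3 FREE][4-4 ALLOC][5-12 ALLOC][13-38 FREE]
Op 6: b = realloc(b, 8) -> b = 13; heap: [0-4 FREE][5-12 ALLOC][13-20 ALLOC][21-38 FREE]
Free blocks: [5 18] total_free=23 largest=18 -> 100*(23-18)/23 = 500/23 ≈ 21.739 -> rounds to 22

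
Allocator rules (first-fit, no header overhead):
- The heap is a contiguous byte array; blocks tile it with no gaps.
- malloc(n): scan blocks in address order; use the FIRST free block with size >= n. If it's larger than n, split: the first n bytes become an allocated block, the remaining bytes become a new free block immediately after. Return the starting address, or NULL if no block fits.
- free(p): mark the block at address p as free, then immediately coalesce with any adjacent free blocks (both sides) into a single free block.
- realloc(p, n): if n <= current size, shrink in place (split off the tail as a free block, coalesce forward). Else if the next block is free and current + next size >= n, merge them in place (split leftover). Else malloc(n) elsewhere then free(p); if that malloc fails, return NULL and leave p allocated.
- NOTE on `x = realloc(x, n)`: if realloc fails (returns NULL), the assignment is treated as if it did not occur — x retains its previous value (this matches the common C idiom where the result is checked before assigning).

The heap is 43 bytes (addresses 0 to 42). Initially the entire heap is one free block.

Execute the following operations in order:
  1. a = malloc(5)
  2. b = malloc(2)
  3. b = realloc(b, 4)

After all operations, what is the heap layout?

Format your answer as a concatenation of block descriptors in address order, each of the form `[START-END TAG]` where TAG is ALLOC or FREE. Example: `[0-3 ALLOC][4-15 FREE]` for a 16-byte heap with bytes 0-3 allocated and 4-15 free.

Answer: [0-4 ALLOC][5-8 ALLOC][9-42 FREE]

Derivation:
Op 1: a = malloc(5) -> a = 0; heap: [0-4 ALLOC][5-42 FREE]
Op 2: b = malloc(2) -> b = 5; heap: [0-4 ALLOC][5-6 ALLOC][7-42 FREE]
Op 3: b = realloc(b, 4) -> b = 5; heap: [0-4 ALLOC][5-8 ALLOC][9-42 FREE]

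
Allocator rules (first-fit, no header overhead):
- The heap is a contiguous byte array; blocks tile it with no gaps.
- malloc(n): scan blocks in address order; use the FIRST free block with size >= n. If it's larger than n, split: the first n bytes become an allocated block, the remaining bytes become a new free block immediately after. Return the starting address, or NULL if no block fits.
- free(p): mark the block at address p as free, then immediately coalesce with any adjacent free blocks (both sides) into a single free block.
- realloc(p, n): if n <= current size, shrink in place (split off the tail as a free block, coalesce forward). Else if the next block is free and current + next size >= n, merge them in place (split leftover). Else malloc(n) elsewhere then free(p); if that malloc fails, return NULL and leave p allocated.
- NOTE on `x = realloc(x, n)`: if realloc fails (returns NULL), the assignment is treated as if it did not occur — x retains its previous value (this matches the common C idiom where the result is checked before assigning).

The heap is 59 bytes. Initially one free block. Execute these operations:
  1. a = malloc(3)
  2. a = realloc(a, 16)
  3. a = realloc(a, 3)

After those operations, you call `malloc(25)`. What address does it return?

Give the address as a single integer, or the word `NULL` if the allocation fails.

Op 1: a = malloc(3) -> a = 0; heap: [0-2 ALLOC][3-58 FREE]
Op 2: a = realloc(a, 16) -> a = 0; heap: [0-15 ALLOC][16-58 FREE]
Op 3: a = realloc(a, 3) -> a = 0; heap: [0-2 ALLOC][3-58 FREE]
malloc(25): first-fit scan over [0-2 ALLOC][3-58 FREE] -> 3

Answer: 3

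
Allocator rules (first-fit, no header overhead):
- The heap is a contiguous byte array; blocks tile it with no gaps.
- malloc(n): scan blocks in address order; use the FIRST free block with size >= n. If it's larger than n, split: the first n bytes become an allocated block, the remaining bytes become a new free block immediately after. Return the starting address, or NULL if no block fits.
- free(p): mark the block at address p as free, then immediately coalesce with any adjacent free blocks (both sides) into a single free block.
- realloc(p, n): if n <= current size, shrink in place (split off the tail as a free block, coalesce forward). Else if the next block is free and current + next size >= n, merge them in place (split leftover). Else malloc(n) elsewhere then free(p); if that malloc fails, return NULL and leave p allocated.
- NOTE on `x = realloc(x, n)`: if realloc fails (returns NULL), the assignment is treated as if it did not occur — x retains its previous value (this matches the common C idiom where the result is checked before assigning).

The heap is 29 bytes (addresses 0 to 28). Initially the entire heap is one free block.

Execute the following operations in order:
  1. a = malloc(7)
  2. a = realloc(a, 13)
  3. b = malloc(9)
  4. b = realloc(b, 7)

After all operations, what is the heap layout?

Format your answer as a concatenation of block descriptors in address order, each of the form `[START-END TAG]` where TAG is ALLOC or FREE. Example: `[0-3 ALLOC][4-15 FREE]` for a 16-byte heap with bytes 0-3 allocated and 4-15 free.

Answer: [0-12 ALLOC][13-19 ALLOC][20-28 FREE]

Derivation:
Op 1: a = malloc(7) -> a = 0; heap: [0-6 ALLOC][7-28 FREE]
Op 2: a = realloc(a, 13) -> a = 0; heap: [0-12 ALLOC][13-28 FREE]
Op 3: b = malloc(9) -> b = 13; heap: [0-12 ALLOC][13-21 ALLOC][22-28 FREE]
Op 4: b = realloc(b, 7) -> b = 13; heap: [0-12 ALLOC][13-19 ALLOC][20-28 FREE]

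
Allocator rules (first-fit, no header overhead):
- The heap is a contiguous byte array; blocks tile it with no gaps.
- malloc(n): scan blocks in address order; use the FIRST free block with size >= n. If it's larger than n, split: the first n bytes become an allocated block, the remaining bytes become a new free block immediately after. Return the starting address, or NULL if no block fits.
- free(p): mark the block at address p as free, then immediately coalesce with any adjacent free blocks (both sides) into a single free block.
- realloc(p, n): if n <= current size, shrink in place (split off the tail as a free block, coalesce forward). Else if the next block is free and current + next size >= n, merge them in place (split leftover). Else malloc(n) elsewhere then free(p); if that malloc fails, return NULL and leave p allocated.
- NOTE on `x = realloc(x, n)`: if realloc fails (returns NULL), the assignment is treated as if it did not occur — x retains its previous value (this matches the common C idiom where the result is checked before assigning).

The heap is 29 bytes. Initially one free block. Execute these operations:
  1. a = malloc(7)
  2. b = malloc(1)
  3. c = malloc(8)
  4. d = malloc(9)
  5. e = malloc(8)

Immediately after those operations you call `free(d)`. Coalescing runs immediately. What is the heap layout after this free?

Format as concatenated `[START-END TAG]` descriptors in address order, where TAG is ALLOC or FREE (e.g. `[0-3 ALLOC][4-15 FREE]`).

Answer: [0-6 ALLOC][7-7 ALLOC][8-15 ALLOC][16-28 FREE]

Derivation:
Op 1: a = malloc(7) -> a = 0; heap: [0-6 ALLOC][7-28 FREE]
Op 2: b = malloc(1) -> b = 7; heap: [0-6 ALLOC][7-7 ALLOC][8-28 FREE]
Op 3: c = malloc(8) -> c = 8; heap: [0-6 ALLOC][7-7 ALLOC][8-15 ALLOC][16-28 FREE]
Op 4: d = malloc(9) -> d = 16; heap: [0-6 ALLOC][7-7 ALLOC][8-15 ALLOC][16-24 ALLOC][25-28 FREE]
Op 5: e = malloc(8) -> e = NULL; heap: [0-6 ALLOC][7-7 ALLOC][8-15 ALLOC][16-24 ALLOC][25-28 FREE]
free(d): d = 16 -> block [16-24 ALLOC]; mark free, coalesce with adjacent free neighbors -> [0-6 ALLOC][7-7 ALLOC][8-15 ALLOC][16-28 FREE]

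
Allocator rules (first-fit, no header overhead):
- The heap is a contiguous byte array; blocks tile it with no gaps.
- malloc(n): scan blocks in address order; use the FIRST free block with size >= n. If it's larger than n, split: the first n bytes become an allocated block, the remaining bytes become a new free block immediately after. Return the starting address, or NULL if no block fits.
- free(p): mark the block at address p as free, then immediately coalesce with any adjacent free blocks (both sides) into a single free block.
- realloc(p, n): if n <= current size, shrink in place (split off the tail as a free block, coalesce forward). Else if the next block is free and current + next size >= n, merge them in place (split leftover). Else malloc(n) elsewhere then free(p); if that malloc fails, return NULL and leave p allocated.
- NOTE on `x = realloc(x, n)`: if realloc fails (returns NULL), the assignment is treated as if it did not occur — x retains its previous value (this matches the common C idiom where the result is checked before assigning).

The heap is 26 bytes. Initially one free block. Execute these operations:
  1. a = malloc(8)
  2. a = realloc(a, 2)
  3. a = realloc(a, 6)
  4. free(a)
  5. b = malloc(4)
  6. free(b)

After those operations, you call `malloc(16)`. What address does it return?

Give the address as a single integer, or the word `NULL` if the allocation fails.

Answer: 0

Derivation:
Op 1: a = malloc(8) -> a = 0; heap: [0-7 ALLOC][8-25 FREE]
Op 2: a = realloc(a, 2) -> a = 0; heap: [0-1 ALLOC][2-25 FREE]
Op 3: a = realloc(a, 6) -> a = 0; heap: [0-5 ALLOC][6-25 FREE]
Op 4: free(a) -> (freed a); heap: [0-25 FREE]
Op 5: b = malloc(4) -> b = 0; heap: [0-3 ALLOC][4-25 FREE]
Op 6: free(b) -> (freed b); heap: [0-25 FREE]
malloc(16): first-fit scan over [0-25 FREE] -> 0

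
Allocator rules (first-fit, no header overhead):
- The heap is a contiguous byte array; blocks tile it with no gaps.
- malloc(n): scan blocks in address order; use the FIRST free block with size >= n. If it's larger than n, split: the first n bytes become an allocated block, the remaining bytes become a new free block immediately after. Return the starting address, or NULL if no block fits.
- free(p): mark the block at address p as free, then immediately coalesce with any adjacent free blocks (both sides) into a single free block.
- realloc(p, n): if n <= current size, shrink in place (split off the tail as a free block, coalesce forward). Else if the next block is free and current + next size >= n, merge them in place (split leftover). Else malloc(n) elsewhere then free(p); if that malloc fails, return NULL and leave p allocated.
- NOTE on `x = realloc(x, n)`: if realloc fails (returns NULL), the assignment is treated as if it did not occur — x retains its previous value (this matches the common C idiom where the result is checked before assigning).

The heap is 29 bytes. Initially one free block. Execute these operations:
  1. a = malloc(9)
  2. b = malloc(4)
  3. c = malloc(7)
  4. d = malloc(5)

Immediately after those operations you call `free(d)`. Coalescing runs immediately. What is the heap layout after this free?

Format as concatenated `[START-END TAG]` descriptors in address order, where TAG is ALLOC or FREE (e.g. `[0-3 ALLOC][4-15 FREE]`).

Op 1: a = malloc(9) -> a = 0; heap: [0-8 ALLOC][9-28 FREE]
Op 2: b = malloc(4) -> b = 9; heap: [0-8 ALLOC][9-12 ALLOC][13-28 FREE]
Op 3: c = malloc(7) -> c = 13; heap: [0-8 ALLOC][9-12 ALLOC][13-19 ALLOC][20-28 FREE]
Op 4: d = malloc(5) -> d = 20; heap: [0-8 ALLOC][9-12 ALLOC][13-19 ALLOC][20-24 ALLOC][25-28 FREE]
free(d): d = 20 -> block [20-24 ALLOC]; mark free, coalesce with adjacent free neighbors -> [0-8 ALLOC][9-12 ALLOC][13-19 ALLOC][20-28 FREE]

Answer: [0-8 ALLOC][9-12 ALLOC][13-19 ALLOC][20-28 FREE]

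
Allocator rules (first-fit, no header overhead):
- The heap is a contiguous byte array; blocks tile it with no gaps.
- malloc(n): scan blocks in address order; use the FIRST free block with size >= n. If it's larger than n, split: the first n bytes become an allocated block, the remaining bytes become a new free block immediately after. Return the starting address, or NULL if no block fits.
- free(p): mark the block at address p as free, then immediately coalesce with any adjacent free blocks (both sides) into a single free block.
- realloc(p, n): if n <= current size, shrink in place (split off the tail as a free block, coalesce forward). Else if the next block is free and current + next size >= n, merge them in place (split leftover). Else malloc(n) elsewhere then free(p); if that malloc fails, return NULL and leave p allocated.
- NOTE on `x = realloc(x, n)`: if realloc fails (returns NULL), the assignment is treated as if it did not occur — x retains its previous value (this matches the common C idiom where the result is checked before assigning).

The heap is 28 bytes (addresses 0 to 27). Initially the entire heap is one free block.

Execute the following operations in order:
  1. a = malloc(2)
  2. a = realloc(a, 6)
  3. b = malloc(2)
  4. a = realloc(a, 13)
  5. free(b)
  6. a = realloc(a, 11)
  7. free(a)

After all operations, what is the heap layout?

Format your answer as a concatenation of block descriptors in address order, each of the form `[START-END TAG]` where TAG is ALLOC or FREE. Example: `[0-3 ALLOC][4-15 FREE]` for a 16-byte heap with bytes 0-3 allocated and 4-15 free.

Answer: [0-27 FREE]

Derivation:
Op 1: a = malloc(2) -> a = 0; heap: [0-1 ALLOC][2-27 FREE]
Op 2: a = realloc(a, 6) -> a = 0; heap: [0-5 ALLOC][6-27 FREE]
Op 3: b = malloc(2) -> b = 6; heap: [0-5 ALLOC][6-7 ALLOC][8-27 FREE]
Op 4: a = realloc(a, 13) -> a = 8; heap: [0-5 FREE][6-7 ALLOC][8-20 ALLOC][21-27 FREE]
Op 5: free(b) -> (freed b); heap: [0-7 FREE][8-20 ALLOC][21-27 FREE]
Op 6: a = realloc(a, 11) -> a = 8; heap: [0-7 FREE][8-18 ALLOC][19-27 FREE]
Op 7: free(a) -> (freed a); heap: [0-27 FREE]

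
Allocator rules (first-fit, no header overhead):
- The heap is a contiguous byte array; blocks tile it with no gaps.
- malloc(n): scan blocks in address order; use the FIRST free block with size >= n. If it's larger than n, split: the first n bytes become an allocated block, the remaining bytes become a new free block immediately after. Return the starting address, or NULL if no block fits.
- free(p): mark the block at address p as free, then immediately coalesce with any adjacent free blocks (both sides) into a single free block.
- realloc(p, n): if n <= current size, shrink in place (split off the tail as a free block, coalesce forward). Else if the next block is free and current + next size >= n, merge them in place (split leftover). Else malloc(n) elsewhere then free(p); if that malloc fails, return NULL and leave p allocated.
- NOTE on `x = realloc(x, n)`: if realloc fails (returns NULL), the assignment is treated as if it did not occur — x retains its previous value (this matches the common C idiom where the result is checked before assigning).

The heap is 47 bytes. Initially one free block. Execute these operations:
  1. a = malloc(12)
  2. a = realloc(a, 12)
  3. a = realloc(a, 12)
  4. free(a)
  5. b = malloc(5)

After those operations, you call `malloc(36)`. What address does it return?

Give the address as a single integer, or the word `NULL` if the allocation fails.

Answer: 5

Derivation:
Op 1: a = malloc(12) -> a = 0; heap: [0-11 ALLOC][12-46 FREE]
Op 2: a = realloc(a, 12) -> a = 0; heap: [0-11 ALLOC][12-46 FREE]
Op 3: a = realloc(a, 12) -> a = 0; heap: [0-11 ALLOC][12-46 FREE]
Op 4: free(a) -> (freed a); heap: [0-46 FREE]
Op 5: b = malloc(5) -> b = 0; heap: [0-4 ALLOC][5-46 FREE]
malloc(36): first-fit scan over [0-4 ALLOC][5-46 FREE] -> 5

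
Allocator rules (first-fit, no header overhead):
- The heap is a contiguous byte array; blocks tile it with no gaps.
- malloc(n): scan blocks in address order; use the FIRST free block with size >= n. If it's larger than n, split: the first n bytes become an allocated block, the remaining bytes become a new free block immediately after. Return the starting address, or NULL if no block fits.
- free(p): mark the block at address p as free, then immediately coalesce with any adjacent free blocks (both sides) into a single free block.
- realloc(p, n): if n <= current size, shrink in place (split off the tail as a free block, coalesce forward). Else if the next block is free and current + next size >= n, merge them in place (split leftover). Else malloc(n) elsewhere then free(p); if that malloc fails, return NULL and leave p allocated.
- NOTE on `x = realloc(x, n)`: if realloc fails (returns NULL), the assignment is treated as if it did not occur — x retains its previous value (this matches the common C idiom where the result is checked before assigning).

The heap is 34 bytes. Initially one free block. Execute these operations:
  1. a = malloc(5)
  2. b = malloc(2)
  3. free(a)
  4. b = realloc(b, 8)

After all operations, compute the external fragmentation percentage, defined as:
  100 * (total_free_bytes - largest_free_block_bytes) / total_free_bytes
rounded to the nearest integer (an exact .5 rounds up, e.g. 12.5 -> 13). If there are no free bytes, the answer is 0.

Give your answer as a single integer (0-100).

Answer: 19

Derivation:
Op 1: a = malloc(5) -> a = 0; heap: [0-4 ALLOC][5-33 FREE]
Op 2: b = malloc(2) -> b = 5; heap: [0-4 ALLOC][5-6 ALLOC][7-33 FREE]
Op 3: free(a) -> (freed a); heap: [0-4 FREE][5-6 ALLOC][7-33 FREE]
Op 4: b = realloc(b, 8) -> b = 5; heap: [0-4 FREE][5-12 ALLOC][13-33 FREE]
Free blocks: [5 21] total_free=26 largest=21 -> 100*(26-21)/26 = 500/26 ≈ 19.231 -> rounds to 19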